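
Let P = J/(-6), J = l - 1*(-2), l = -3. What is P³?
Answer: 1/216 ≈ 0.0046296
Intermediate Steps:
J = -1 (J = -3 - 1*(-2) = -3 + 2 = -1)
P = ⅙ (P = -1/(-6) = -1*(-⅙) = ⅙ ≈ 0.16667)
P³ = (⅙)³ = 1/216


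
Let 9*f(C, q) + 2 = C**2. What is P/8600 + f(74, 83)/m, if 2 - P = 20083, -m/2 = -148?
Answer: -18661/66600 ≈ -0.28020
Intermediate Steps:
m = 296 (m = -2*(-148) = 296)
f(C, q) = -2/9 + C**2/9
P = -20081 (P = 2 - 1*20083 = 2 - 20083 = -20081)
P/8600 + f(74, 83)/m = -20081/8600 + (-2/9 + (1/9)*74**2)/296 = -20081*1/8600 + (-2/9 + (1/9)*5476)*(1/296) = -467/200 + (-2/9 + 5476/9)*(1/296) = -467/200 + (5474/9)*(1/296) = -467/200 + 2737/1332 = -18661/66600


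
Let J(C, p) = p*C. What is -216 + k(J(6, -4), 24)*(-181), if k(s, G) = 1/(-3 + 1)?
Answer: -251/2 ≈ -125.50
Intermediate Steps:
J(C, p) = C*p
k(s, G) = -1/2 (k(s, G) = 1/(-2) = -1/2)
-216 + k(J(6, -4), 24)*(-181) = -216 - 1/2*(-181) = -216 + 181/2 = -251/2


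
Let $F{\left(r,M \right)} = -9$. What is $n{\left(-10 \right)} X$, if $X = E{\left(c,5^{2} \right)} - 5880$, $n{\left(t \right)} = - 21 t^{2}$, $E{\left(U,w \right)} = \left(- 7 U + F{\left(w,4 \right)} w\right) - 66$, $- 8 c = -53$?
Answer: $\frac{26112975}{2} \approx 1.3056 \cdot 10^{7}$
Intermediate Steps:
$c = \frac{53}{8}$ ($c = \left(- \frac{1}{8}\right) \left(-53\right) = \frac{53}{8} \approx 6.625$)
$E{\left(U,w \right)} = -66 - 9 w - 7 U$ ($E{\left(U,w \right)} = \left(- 7 U - 9 w\right) - 66 = \left(- 9 w - 7 U\right) - 66 = -66 - 9 w - 7 U$)
$X = - \frac{49739}{8}$ ($X = \left(-66 - 9 \cdot 5^{2} - \frac{371}{8}\right) - 5880 = \left(-66 - 225 - \frac{371}{8}\right) - 5880 = - \frac{2699}{8} - 5880 = - \frac{49739}{8} \approx -6217.4$)
$n{\left(-10 \right)} X = - 21 \left(-10\right)^{2} \left(- \frac{49739}{8}\right) = \left(-21\right) 100 \left(- \frac{49739}{8}\right) = \left(-2100\right) \left(- \frac{49739}{8}\right) = \frac{26112975}{2}$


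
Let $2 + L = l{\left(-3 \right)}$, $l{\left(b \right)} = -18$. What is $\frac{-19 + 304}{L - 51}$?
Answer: $- \frac{285}{71} \approx -4.0141$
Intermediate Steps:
$L = -20$ ($L = -2 - 18 = -20$)
$\frac{-19 + 304}{L - 51} = \frac{-19 + 304}{-20 - 51} = \frac{285}{-71} = 285 \left(- \frac{1}{71}\right) = - \frac{285}{71}$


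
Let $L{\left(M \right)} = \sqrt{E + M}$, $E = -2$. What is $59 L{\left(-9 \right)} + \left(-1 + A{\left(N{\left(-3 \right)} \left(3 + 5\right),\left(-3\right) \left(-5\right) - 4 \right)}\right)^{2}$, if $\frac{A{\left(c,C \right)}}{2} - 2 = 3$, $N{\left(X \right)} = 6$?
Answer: $81 + 59 i \sqrt{11} \approx 81.0 + 195.68 i$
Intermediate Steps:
$A{\left(c,C \right)} = 10$ ($A{\left(c,C \right)} = 4 + 2 \cdot 3 = 4 + 6 = 10$)
$L{\left(M \right)} = \sqrt{-2 + M}$
$59 L{\left(-9 \right)} + \left(-1 + A{\left(N{\left(-3 \right)} \left(3 + 5\right),\left(-3\right) \left(-5\right) - 4 \right)}\right)^{2} = 59 \sqrt{-2 - 9} + \left(-1 + 10\right)^{2} = 59 \sqrt{-11} + 9^{2} = 59 i \sqrt{11} + 81 = 81 + 59 i \sqrt{11}$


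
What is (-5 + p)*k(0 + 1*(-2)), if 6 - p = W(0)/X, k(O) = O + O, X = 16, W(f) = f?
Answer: -4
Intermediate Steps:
k(O) = 2*O
p = 6 (p = 6 - 0/16 = 6 - 1*0 = 6 + 0 = 6)
(-5 + p)*k(0 + 1*(-2)) = (-5 + 6)*(2*(0 + 1*(-2))) = 1*(2*(0 - 2)) = 1*(2*(-2)) = 1*(-4) = -4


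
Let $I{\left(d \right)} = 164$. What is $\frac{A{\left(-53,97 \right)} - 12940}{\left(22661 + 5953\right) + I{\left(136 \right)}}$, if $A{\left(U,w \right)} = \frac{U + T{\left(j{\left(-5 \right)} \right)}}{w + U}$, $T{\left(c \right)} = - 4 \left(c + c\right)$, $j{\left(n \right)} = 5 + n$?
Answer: $- \frac{569413}{1266232} \approx -0.44969$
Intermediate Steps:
$T{\left(c \right)} = - 8 c$ ($T{\left(c \right)} = - 4 \cdot 2 c = - 8 c$)
$A{\left(U,w \right)} = \frac{U}{U + w}$ ($A{\left(U,w \right)} = \frac{U - 8 \left(5 - 5\right)}{w + U} = \frac{U - 0}{U + w} = \frac{U + 0}{U + w} = \frac{U}{U + w}$)
$\frac{A{\left(-53,97 \right)} - 12940}{\left(22661 + 5953\right) + I{\left(136 \right)}} = \frac{- \frac{53}{-53 + 97} - 12940}{\left(22661 + 5953\right) + 164} = \frac{- \frac{53}{44} - 12940}{28614 + 164} = \frac{\left(-53\right) \frac{1}{44} - 12940}{28778} = \left(- \frac{53}{44} - 12940\right) \frac{1}{28778} = \left(- \frac{569413}{44}\right) \frac{1}{28778} = - \frac{569413}{1266232}$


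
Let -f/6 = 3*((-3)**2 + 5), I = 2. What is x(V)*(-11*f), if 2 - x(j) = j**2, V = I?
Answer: -5544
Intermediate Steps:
f = -252 (f = -18*((-3)**2 + 5) = -18*(9 + 5) = -18*14 = -6*42 = -252)
V = 2
x(j) = 2 - j**2
x(V)*(-11*f) = (2 - 1*2**2)*(-11*(-252)) = (2 - 1*4)*2772 = (2 - 4)*2772 = -2*2772 = -5544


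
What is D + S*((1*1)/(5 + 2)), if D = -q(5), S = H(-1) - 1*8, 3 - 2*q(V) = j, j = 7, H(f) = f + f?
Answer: 4/7 ≈ 0.57143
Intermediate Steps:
H(f) = 2*f
q(V) = -2 (q(V) = 3/2 - ½*7 = 3/2 - 7/2 = -2)
S = -10 (S = 2*(-1) - 1*8 = -2 - 8 = -10)
D = 2 (D = -1*(-2) = 2)
D + S*((1*1)/(5 + 2)) = 2 - 10*1*1/(5 + 2) = 2 - 10/7 = 4/7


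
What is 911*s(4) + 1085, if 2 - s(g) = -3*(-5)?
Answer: -10758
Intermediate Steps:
s(g) = -13 (s(g) = 2 - (-3)*(-5) = 2 - 1*15 = 2 - 15 = -13)
911*s(4) + 1085 = 911*(-13) + 1085 = -11843 + 1085 = -10758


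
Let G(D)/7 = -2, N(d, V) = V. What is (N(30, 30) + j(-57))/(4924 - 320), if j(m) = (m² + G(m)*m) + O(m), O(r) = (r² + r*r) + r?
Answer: 5259/2302 ≈ 2.2845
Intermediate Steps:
O(r) = r + 2*r² (O(r) = (r² + r²) + r = 2*r² + r = r + 2*r²)
G(D) = -14 (G(D) = 7*(-2) = -14)
j(m) = m² - 14*m + m*(1 + 2*m) (j(m) = (m² - 14*m) + m*(1 + 2*m) = m² - 14*m + m*(1 + 2*m))
(N(30, 30) + j(-57))/(4924 - 320) = (30 - 57*(-13 + 3*(-57)))/(4924 - 320) = (30 - 57*(-13 - 171))/4604 = (30 - 57*(-184))*(1/4604) = (30 + 10488)*(1/4604) = 10518*(1/4604) = 5259/2302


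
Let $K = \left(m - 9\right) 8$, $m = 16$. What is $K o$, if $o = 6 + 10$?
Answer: $896$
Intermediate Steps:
$K = 56$ ($K = \left(16 - 9\right) 8 = 7 \cdot 8 = 56$)
$o = 16$
$K o = 56 \cdot 16 = 896$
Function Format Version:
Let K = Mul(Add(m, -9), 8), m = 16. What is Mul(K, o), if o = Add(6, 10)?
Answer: 896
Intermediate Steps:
K = 56 (K = Mul(Add(16, -9), 8) = Mul(7, 8) = 56)
o = 16
Mul(K, o) = Mul(56, 16) = 896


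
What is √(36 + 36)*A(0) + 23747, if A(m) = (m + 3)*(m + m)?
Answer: 23747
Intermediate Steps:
A(m) = 2*m*(3 + m) (A(m) = (3 + m)*(2*m) = 2*m*(3 + m))
√(36 + 36)*A(0) + 23747 = √(36 + 36)*(2*0*(3 + 0)) + 23747 = √72*(2*0*3) + 23747 = (6*√2)*0 + 23747 = 0 + 23747 = 23747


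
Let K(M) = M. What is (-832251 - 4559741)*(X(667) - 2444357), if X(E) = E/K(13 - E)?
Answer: 4309846556479420/327 ≈ 1.3180e+13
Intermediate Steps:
X(E) = E/(13 - E)
(-832251 - 4559741)*(X(667) - 2444357) = (-832251 - 4559741)*(-1*667/(-13 + 667) - 2444357) = -5391992*(-1*667/654 - 2444357) = -5391992*(-1*667*1/654 - 2444357) = -5391992*(-667/654 - 2444357) = -5391992*(-1598610145/654) = 4309846556479420/327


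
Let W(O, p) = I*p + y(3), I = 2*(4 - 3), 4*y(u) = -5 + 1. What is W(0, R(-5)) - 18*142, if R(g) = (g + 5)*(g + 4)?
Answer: -2557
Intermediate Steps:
y(u) = -1 (y(u) = (-5 + 1)/4 = (¼)*(-4) = -1)
R(g) = (4 + g)*(5 + g) (R(g) = (5 + g)*(4 + g) = (4 + g)*(5 + g))
I = 2 (I = 2*1 = 2)
W(O, p) = -1 + 2*p (W(O, p) = 2*p - 1 = -1 + 2*p)
W(0, R(-5)) - 18*142 = (-1 + 2*(20 + (-5)² + 9*(-5))) - 18*142 = (-1 + 2*(20 + 25 - 45)) - 2556 = (-1 + 2*0) - 2556 = (-1 + 0) - 2556 = -1 - 2556 = -2557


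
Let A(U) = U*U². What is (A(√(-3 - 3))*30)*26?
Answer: -4680*I*√6 ≈ -11464.0*I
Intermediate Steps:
A(U) = U³
(A(√(-3 - 3))*30)*26 = ((√(-3 - 3))³*30)*26 = ((√(-6))³*30)*26 = ((I*√6)³*30)*26 = (-6*I*√6*30)*26 = -180*I*√6*26 = -4680*I*√6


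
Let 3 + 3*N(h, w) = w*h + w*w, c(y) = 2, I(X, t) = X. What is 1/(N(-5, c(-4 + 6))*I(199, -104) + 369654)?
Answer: 1/369057 ≈ 2.7096e-6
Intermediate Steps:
N(h, w) = -1 + w**2/3 + h*w/3 (N(h, w) = -1 + (w*h + w*w)/3 = -1 + (h*w + w**2)/3 = -1 + (w**2 + h*w)/3 = -1 + (w**2/3 + h*w/3) = -1 + w**2/3 + h*w/3)
1/(N(-5, c(-4 + 6))*I(199, -104) + 369654) = 1/((-1 + (1/3)*2**2 + (1/3)*(-5)*2)*199 + 369654) = 1/((-1 + (1/3)*4 - 10/3)*199 + 369654) = 1/((-1 + 4/3 - 10/3)*199 + 369654) = 1/(-3*199 + 369654) = 1/(-597 + 369654) = 1/369057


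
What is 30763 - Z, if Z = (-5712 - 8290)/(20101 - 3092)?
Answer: 523261869/17009 ≈ 30764.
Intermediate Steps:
Z = -14002/17009 ≈ -0.82321
30763 - Z = 30763 - 1*(-14002/17009) = 30763 + 14002/17009 = 523261869/17009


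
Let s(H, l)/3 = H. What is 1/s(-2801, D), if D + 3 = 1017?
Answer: -1/8403 ≈ -0.00011901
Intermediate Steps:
D = 1014 (D = -3 + 1017 = 1014)
s(H, l) = 3*H
1/s(-2801, D) = 1/(3*(-2801)) = 1/(-8403) = -1/8403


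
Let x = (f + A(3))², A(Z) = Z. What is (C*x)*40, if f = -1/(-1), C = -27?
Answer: -17280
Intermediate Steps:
f = 1 (f = -1*(-1) = 1)
x = 16 (x = (1 + 3)² = 4² = 16)
(C*x)*40 = -27*16*40 = -432*40 = -17280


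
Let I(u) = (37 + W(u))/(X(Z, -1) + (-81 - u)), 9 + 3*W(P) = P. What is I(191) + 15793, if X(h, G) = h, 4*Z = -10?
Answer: 26010485/1647 ≈ 15793.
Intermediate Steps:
Z = -5/2 (Z = (¼)*(-10) = -5/2 ≈ -2.5000)
W(P) = -3 + P/3
I(u) = (34 + u/3)/(-167/2 - u) (I(u) = (37 + (-3 + u/3))/(-5/2 + (-81 - u)) = (34 + u/3)/(-167/2 - u))
I(191) + 15793 = 2*(-102 - 1*191)/(3*(167 + 2*191)) + 15793 = 2*(-102 - 191)/(3*(167 + 382)) + 15793 = (⅔)*(-293)/549 + 15793 = (⅔)*(1/549)*(-293) + 15793 = -586/1647 + 15793 = 26010485/1647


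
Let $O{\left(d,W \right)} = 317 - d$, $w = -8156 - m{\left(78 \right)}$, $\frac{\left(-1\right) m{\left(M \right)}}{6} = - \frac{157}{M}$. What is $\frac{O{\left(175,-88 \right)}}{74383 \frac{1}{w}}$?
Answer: $- \frac{15078270}{966979} \approx -15.593$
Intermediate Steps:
$m{\left(M \right)} = \frac{942}{M}$ ($m{\left(M \right)} = - 6 \left(- \frac{157}{M}\right) = \frac{942}{M}$)
$w = - \frac{106185}{13}$ ($w = -8156 - \frac{942}{78} = -8156 - 942 \cdot \frac{1}{78} = -8156 - \frac{157}{13} = - \frac{106185}{13} \approx -8168.1$)
$\frac{O{\left(175,-88 \right)}}{74383 \frac{1}{w}} = \frac{317 - 175}{74383 \frac{1}{- \frac{106185}{13}}} = \frac{317 - 175}{74383 \left(- \frac{13}{106185}\right)} = \frac{142}{- \frac{966979}{106185}} = 142 \left(- \frac{106185}{966979}\right) = - \frac{15078270}{966979}$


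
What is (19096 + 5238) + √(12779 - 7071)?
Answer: 24334 + 2*√1427 ≈ 24410.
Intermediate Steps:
(19096 + 5238) + √(12779 - 7071) = 24334 + √5708 = 24334 + 2*√1427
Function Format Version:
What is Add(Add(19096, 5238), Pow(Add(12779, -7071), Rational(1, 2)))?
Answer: Add(24334, Mul(2, Pow(1427, Rational(1, 2)))) ≈ 24410.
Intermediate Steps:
Add(Add(19096, 5238), Pow(Add(12779, -7071), Rational(1, 2))) = Add(24334, Pow(5708, Rational(1, 2))) = Add(24334, Mul(2, Pow(1427, Rational(1, 2))))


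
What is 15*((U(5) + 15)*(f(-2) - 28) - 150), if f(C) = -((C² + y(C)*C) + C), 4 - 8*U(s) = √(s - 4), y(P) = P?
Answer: -40365/4 ≈ -10091.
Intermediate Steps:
U(s) = ½ - √(-4 + s)/8 (U(s) = ½ - √(s - 4)/8 = ½ - √(-4 + s)/8)
f(C) = -C - 2*C² (f(C) = -((C² + C*C) + C) = -((C² + C²) + C) = -(2*C² + C) = -(C + 2*C²) = -C - 2*C²)
15*((U(5) + 15)*(f(-2) - 28) - 150) = 15*(((½ - √(-4 + 5)/8) + 15)*(-1*(-2)*(1 + 2*(-2)) - 28) - 150) = 15*(((½ - √1/8) + 15)*(-1*(-2)*(1 - 4) - 28) - 150) = 15*(((½ - ⅛*1) + 15)*(-1*(-2)*(-3) - 28) - 150) = 15*(((½ - ⅛) + 15)*(-6 - 28) - 150) = 15*((3/8 + 15)*(-34) - 150) = 15*((123/8)*(-34) - 150) = 15*(-2091/4 - 150) = 15*(-2691/4) = -40365/4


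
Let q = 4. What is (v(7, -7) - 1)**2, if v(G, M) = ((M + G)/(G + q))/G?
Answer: 1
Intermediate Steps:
v(G, M) = (G + M)/(G*(4 + G)) (v(G, M) = ((M + G)/(G + 4))/G = ((G + M)/(4 + G))/G = (G + M)/(G*(4 + G)))
(v(7, -7) - 1)**2 = ((7 - 7)/(7*(4 + 7)) - 1)**2 = ((1/7)*0/11 - 1)**2 = ((1/7)*(1/11)*0 - 1)**2 = (0 - 1)**2 = (-1)**2 = 1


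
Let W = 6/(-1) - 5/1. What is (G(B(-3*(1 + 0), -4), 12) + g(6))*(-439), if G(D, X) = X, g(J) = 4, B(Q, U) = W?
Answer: -7024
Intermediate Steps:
W = -11 (W = 6*(-1) - 5*1 = -6 - 5 = -11)
B(Q, U) = -11
(G(B(-3*(1 + 0), -4), 12) + g(6))*(-439) = (12 + 4)*(-439) = 16*(-439) = -7024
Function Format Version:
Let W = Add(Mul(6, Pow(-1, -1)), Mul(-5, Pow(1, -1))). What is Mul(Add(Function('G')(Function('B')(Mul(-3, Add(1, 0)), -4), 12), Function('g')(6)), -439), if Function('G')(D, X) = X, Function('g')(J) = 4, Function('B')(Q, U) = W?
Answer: -7024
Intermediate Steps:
W = -11 (W = Add(Mul(6, -1), Mul(-5, 1)) = Add(-6, -5) = -11)
Function('B')(Q, U) = -11
Mul(Add(Function('G')(Function('B')(Mul(-3, Add(1, 0)), -4), 12), Function('g')(6)), -439) = Mul(Add(12, 4), -439) = Mul(16, -439) = -7024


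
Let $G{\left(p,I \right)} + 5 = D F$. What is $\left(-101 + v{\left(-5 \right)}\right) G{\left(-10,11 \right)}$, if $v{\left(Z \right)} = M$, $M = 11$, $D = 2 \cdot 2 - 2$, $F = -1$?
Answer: $630$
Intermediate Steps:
$D = 2$ ($D = 4 - 2 = 2$)
$G{\left(p,I \right)} = -7$ ($G{\left(p,I \right)} = -5 + 2 \left(-1\right) = -5 - 2 = -7$)
$v{\left(Z \right)} = 11$
$\left(-101 + v{\left(-5 \right)}\right) G{\left(-10,11 \right)} = \left(-101 + 11\right) \left(-7\right) = \left(-90\right) \left(-7\right) = 630$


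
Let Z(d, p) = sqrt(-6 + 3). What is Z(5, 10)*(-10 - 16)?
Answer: -26*I*sqrt(3) ≈ -45.033*I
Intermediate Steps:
Z(d, p) = I*sqrt(3) (Z(d, p) = sqrt(-3) = I*sqrt(3))
Z(5, 10)*(-10 - 16) = (I*sqrt(3))*(-10 - 16) = (I*sqrt(3))*(-26) = -26*I*sqrt(3)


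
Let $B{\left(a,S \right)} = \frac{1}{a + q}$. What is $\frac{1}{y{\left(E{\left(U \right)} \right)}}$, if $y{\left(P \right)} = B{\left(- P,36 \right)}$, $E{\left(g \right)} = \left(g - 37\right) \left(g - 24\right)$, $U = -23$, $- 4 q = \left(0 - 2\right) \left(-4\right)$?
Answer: $-2822$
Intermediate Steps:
$q = -2$ ($q = - \frac{\left(0 - 2\right) \left(-4\right)}{4} = - \frac{\left(-2\right) \left(-4\right)}{4} = \left(- \frac{1}{4}\right) 8 = -2$)
$B{\left(a,S \right)} = \frac{1}{-2 + a}$ ($B{\left(a,S \right)} = \frac{1}{a - 2} = \frac{1}{-2 + a}$)
$E{\left(g \right)} = \left(-37 + g\right) \left(-24 + g\right)$
$y{\left(P \right)} = \frac{1}{-2 - P}$
$\frac{1}{y{\left(E{\left(U \right)} \right)}} = \frac{1}{\left(-1\right) \frac{1}{2 + \left(888 + \left(-23\right)^{2} - -1403\right)}} = \frac{1}{\left(-1\right) \frac{1}{2 + \left(888 + 529 + 1403\right)}} = \frac{1}{\left(-1\right) \frac{1}{2 + 2820}} = \frac{1}{\left(-1\right) \frac{1}{2822}} = \frac{1}{- \frac{1}{2822}} = -2822$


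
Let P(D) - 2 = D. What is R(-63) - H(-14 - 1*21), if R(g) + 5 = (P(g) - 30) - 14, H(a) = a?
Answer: -75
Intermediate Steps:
P(D) = 2 + D
R(g) = -47 + g (R(g) = -5 + (((2 + g) - 30) - 14) = -5 + ((-28 + g) - 14) = -5 + (-42 + g) = -47 + g)
R(-63) - H(-14 - 1*21) = (-47 - 63) - (-14 - 1*21) = -110 - (-14 - 21) = -110 - 1*(-35) = -110 + 35 = -75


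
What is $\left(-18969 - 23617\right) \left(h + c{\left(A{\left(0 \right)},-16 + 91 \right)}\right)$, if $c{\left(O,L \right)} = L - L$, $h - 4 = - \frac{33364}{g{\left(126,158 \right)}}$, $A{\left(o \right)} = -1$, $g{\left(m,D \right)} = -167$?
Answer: $- \frac{1449286752}{167} \approx -8.6784 \cdot 10^{6}$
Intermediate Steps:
$h = \frac{34032}{167}$ ($h = 4 - \frac{33364}{-167} = 4 - - \frac{33364}{167} = 4 + \frac{33364}{167} = \frac{34032}{167} \approx 203.78$)
$c{\left(O,L \right)} = 0$
$\left(-18969 - 23617\right) \left(h + c{\left(A{\left(0 \right)},-16 + 91 \right)}\right) = \left(-18969 - 23617\right) \left(\frac{34032}{167} + 0\right) = \left(-42586\right) \frac{34032}{167} = - \frac{1449286752}{167}$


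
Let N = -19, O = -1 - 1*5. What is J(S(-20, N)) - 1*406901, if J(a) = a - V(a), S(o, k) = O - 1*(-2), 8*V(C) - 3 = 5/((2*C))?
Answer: -26041939/64 ≈ -4.0691e+5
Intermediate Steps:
O = -6 (O = -1 - 5 = -6)
V(C) = 3/8 + 5/(16*C) (V(C) = 3/8 + (5/((2*C)))/8 = 3/8 + (5*(1/(2*C)))/8 = 3/8 + (5/(2*C))/8 = 3/8 + 5/(16*C))
S(o, k) = -4 (S(o, k) = -6 - 1*(-2) = -6 + 2 = -4)
J(a) = a - (5 + 6*a)/(16*a)
J(S(-20, N)) - 1*406901 = (-3/8 - 4 - 5/16/(-4)) - 1*406901 = (-3/8 - 4 - 5/16*(-¼)) - 406901 = (-3/8 - 4 + 5/64) - 406901 = -275/64 - 406901 = -26041939/64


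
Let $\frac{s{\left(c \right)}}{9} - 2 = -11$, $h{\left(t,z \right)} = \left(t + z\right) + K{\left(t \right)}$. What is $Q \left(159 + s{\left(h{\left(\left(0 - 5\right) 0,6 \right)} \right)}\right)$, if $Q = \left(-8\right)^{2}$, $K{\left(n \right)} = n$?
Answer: $4992$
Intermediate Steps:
$h{\left(t,z \right)} = z + 2 t$ ($h{\left(t,z \right)} = \left(t + z\right) + t = z + 2 t$)
$s{\left(c \right)} = -81$ ($s{\left(c \right)} = 18 + 9 \left(-11\right) = 18 - 99 = -81$)
$Q = 64$
$Q \left(159 + s{\left(h{\left(\left(0 - 5\right) 0,6 \right)} \right)}\right) = 64 \left(159 - 81\right) = 64 \cdot 78 = 4992$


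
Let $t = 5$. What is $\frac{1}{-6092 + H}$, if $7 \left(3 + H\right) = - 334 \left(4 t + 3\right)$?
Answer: $- \frac{7}{50347} \approx -0.00013904$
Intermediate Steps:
$H = - \frac{7703}{7}$ ($H = -3 + \frac{\left(-334\right) \left(4 \cdot 5 + 3\right)}{7} = -3 + \frac{\left(-334\right) \left(20 + 3\right)}{7} = -3 + \frac{\left(-334\right) 23}{7} = -3 + \frac{1}{7} \left(-7682\right) = -3 - \frac{7682}{7} = - \frac{7703}{7} \approx -1100.4$)
$\frac{1}{-6092 + H} = \frac{1}{-6092 - \frac{7703}{7}} = \frac{1}{- \frac{50347}{7}} = - \frac{7}{50347}$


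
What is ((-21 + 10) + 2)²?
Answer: 81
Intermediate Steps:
((-21 + 10) + 2)² = (-11 + 2)² = (-9)² = 81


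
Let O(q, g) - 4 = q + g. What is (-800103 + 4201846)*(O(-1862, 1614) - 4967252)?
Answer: -16898144745528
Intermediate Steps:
O(q, g) = 4 + g + q (O(q, g) = 4 + (q + g) = 4 + (g + q) = 4 + g + q)
(-800103 + 4201846)*(O(-1862, 1614) - 4967252) = (-800103 + 4201846)*((4 + 1614 - 1862) - 4967252) = 3401743*(-244 - 4967252) = 3401743*(-4967496) = -16898144745528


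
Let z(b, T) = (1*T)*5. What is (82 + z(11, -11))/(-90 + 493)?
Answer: 27/403 ≈ 0.066998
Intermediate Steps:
z(b, T) = 5*T (z(b, T) = T*5 = 5*T)
(82 + z(11, -11))/(-90 + 493) = (82 + 5*(-11))/(-90 + 493) = (82 - 55)/403 = 27*(1/403) = 27/403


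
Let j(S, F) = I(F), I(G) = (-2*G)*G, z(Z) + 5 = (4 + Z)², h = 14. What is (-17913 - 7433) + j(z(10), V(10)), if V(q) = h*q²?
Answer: -3945346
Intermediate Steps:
V(q) = 14*q²
z(Z) = -5 + (4 + Z)²
I(G) = -2*G²
j(S, F) = -2*F²
(-17913 - 7433) + j(z(10), V(10)) = (-17913 - 7433) - 2*(14*10²)² = -25346 - 2*(14*100)² = -25346 - 2*1400² = -25346 - 2*1960000 = -25346 - 3920000 = -3945346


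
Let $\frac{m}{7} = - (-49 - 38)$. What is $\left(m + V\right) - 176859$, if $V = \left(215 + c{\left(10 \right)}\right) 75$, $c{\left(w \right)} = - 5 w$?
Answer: $-163875$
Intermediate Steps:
$V = 12375$ ($V = \left(215 - 50\right) 75 = 165 \cdot 75 = 12375$)
$m = 609$ ($m = 7 \left(- (-49 - 38)\right) = 7 \left(\left(-1\right) \left(-87\right)\right) = 7 \cdot 87 = 609$)
$\left(m + V\right) - 176859 = \left(609 + 12375\right) - 176859 = 12984 - 176859 = -163875$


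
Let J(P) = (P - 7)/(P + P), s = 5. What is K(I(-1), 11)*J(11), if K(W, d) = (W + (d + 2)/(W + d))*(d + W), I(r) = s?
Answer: 186/11 ≈ 16.909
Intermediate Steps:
I(r) = 5
K(W, d) = (W + d)*(W + (2 + d)/(W + d)) (K(W, d) = (W + (2 + d)/(W + d))*(W + d) = (W + d)*(W + (2 + d)/(W + d)))
J(P) = (-7 + P)/(2*P) (J(P) = (-7 + P)/((2*P)) = (-7 + P)*(1/(2*P)) = (-7 + P)/(2*P))
K(I(-1), 11)*J(11) = (2 + 11 + 5² + 5*11)*((½)*(-7 + 11)/11) = (2 + 11 + 25 + 55)*((½)*(1/11)*4) = 93*(2/11) = 186/11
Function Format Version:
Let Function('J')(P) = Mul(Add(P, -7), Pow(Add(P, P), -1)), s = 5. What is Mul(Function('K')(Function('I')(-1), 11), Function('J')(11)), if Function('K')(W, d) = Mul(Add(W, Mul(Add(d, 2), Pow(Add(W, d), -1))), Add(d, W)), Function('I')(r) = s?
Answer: Rational(186, 11) ≈ 16.909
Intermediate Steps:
Function('I')(r) = 5
Function('K')(W, d) = Mul(Add(W, d), Add(W, Mul(Pow(Add(W, d), -1), Add(2, d)))) (Function('K')(W, d) = Mul(Add(W, Mul(Add(2, d), Pow(Add(W, d), -1))), Add(W, d)) = Mul(Add(W, Mul(Pow(Add(W, d), -1), Add(2, d))), Add(W, d)) = Mul(Add(W, d), Add(W, Mul(Pow(Add(W, d), -1), Add(2, d)))))
Function('J')(P) = Mul(Rational(1, 2), Pow(P, -1), Add(-7, P)) (Function('J')(P) = Mul(Add(-7, P), Pow(Mul(2, P), -1)) = Mul(Add(-7, P), Mul(Rational(1, 2), Pow(P, -1))) = Mul(Rational(1, 2), Pow(P, -1), Add(-7, P)))
Mul(Function('K')(Function('I')(-1), 11), Function('J')(11)) = Mul(Add(2, 11, Pow(5, 2), Mul(5, 11)), Mul(Rational(1, 2), Pow(11, -1), Add(-7, 11))) = Mul(Add(2, 11, 25, 55), Mul(Rational(1, 2), Rational(1, 11), 4)) = Mul(93, Rational(2, 11)) = Rational(186, 11)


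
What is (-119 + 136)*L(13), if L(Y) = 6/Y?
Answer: 102/13 ≈ 7.8462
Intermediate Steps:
(-119 + 136)*L(13) = (-119 + 136)*(6/13) = 17*(6*(1/13)) = 17*(6/13) = 102/13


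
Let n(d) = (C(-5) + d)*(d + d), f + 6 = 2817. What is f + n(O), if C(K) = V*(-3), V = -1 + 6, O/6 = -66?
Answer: 328323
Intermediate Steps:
O = -396 (O = 6*(-66) = -396)
V = 5
f = 2811 (f = -6 + 2817 = 2811)
C(K) = -15 (C(K) = 5*(-3) = -15)
n(d) = 2*d*(-15 + d) (n(d) = (-15 + d)*(d + d) = (-15 + d)*(2*d) = 2*d*(-15 + d))
f + n(O) = 2811 + 2*(-396)*(-15 - 396) = 2811 + 2*(-396)*(-411) = 2811 + 325512 = 328323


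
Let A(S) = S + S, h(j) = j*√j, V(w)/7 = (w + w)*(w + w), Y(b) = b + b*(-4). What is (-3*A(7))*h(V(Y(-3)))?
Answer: -1714608*√7 ≈ -4.5364e+6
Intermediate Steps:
Y(b) = -3*b (Y(b) = b - 4*b = -3*b)
V(w) = 28*w² (V(w) = 7*((w + w)*(w + w)) = 7*((2*w)*(2*w)) = 7*(4*w²) = 28*w²)
h(j) = j^(3/2)
A(S) = 2*S
(-3*A(7))*h(V(Y(-3))) = (-6*7)*(28*(-3*(-3))²)^(3/2) = (-3*14)*(28*9²)^(3/2) = -42*40824*√7 = -1714608*√7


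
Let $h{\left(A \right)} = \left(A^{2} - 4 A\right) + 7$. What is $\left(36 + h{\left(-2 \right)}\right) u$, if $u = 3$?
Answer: $165$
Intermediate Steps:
$h{\left(A \right)} = 7 + A^{2} - 4 A$
$\left(36 + h{\left(-2 \right)}\right) u = \left(36 + \left(7 + \left(-2\right)^{2} - -8\right)\right) 3 = \left(36 + \left(7 + 4 + 8\right)\right) 3 = \left(36 + 19\right) 3 = 55 \cdot 3 = 165$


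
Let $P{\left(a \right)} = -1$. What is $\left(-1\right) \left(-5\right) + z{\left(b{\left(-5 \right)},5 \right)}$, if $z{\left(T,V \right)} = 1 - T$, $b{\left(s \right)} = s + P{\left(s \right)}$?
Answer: $12$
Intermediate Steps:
$b{\left(s \right)} = -1 + s$ ($b{\left(s \right)} = s - 1 = -1 + s$)
$\left(-1\right) \left(-5\right) + z{\left(b{\left(-5 \right)},5 \right)} = \left(-1\right) \left(-5\right) + \left(1 - \left(-1 - 5\right)\right) = 5 + \left(1 - -6\right) = 5 + \left(1 + 6\right) = 5 + 7 = 12$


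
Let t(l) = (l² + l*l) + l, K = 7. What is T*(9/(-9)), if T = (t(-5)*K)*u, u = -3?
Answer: 945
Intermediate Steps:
t(l) = l + 2*l² (t(l) = (l² + l²) + l = 2*l² + l = l + 2*l²)
T = -945 (T = (-5*(1 + 2*(-5))*7)*(-3) = (-5*(1 - 10)*7)*(-3) = (-5*(-9)*7)*(-3) = (45*7)*(-3) = 315*(-3) = -945)
T*(9/(-9)) = -8505/(-9) = -8505*(-1)/9 = -945*(-1) = 945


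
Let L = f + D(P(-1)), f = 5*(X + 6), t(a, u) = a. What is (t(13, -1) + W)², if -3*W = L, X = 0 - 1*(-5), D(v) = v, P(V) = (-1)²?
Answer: 289/9 ≈ 32.111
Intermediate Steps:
P(V) = 1
X = 5 (X = 0 + 5 = 5)
f = 55 (f = 5*(5 + 6) = 5*11 = 55)
L = 56 (L = 55 + 1 = 56)
W = -56/3 (W = -⅓*56 = -56/3 ≈ -18.667)
(t(13, -1) + W)² = (13 - 56/3)² = (-17/3)² = 289/9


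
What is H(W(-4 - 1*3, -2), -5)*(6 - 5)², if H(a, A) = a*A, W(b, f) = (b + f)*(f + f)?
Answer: -180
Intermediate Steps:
W(b, f) = 2*f*(b + f) (W(b, f) = (b + f)*(2*f) = 2*f*(b + f))
H(a, A) = A*a
H(W(-4 - 1*3, -2), -5)*(6 - 5)² = (-10*(-2)*((-4 - 1*3) - 2))*(6 - 5)² = -10*(-2)*((-4 - 3) - 2)*1² = -10*(-2)*(-7 - 2)*1 = -10*(-2)*(-9)*1 = -5*36*1 = -180*1 = -180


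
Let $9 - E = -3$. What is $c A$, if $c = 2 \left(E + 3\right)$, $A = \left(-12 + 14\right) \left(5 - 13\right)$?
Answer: $-480$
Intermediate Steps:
$E = 12$ ($E = 9 - -3 = 9 + 3 = 12$)
$A = -16$ ($A = 2 \left(-8\right) = -16$)
$c = 30$ ($c = 2 \left(12 + 3\right) = 2 \cdot 15 = 30$)
$c A = 30 \left(-16\right) = -480$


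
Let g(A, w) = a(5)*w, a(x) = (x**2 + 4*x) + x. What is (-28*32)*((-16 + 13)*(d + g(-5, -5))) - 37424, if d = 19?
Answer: -658352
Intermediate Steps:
a(x) = x**2 + 5*x
g(A, w) = 50*w (g(A, w) = (5*(5 + 5))*w = (5*10)*w = 50*w)
(-28*32)*((-16 + 13)*(d + g(-5, -5))) - 37424 = (-28*32)*((-16 + 13)*(19 + 50*(-5))) - 37424 = -(-2688)*(19 - 250) - 37424 = -(-2688)*(-231) - 37424 = -896*693 - 37424 = -620928 - 37424 = -658352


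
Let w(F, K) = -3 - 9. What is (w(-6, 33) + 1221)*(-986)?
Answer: -1192074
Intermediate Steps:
w(F, K) = -12
(w(-6, 33) + 1221)*(-986) = (-12 + 1221)*(-986) = 1209*(-986) = -1192074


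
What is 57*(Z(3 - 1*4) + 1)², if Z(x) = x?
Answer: 0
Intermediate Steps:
57*(Z(3 - 1*4) + 1)² = 57*((3 - 1*4) + 1)² = 57*((3 - 4) + 1)² = 57*(-1 + 1)² = 57*0² = 57*0 = 0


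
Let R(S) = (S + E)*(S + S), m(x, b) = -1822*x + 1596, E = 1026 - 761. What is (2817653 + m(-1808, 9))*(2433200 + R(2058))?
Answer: 73328503217900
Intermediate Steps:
E = 265
m(x, b) = 1596 - 1822*x
R(S) = 2*S*(265 + S) (R(S) = (S + 265)*(S + S) = (265 + S)*(2*S) = 2*S*(265 + S))
(2817653 + m(-1808, 9))*(2433200 + R(2058)) = (2817653 + (1596 - 1822*(-1808)))*(2433200 + 2*2058*(265 + 2058)) = (2817653 + (1596 + 3294176))*(2433200 + 2*2058*2323) = (2817653 + 3295772)*(2433200 + 9561468) = 6113425*11994668 = 73328503217900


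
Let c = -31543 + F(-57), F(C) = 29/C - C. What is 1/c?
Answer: -57/1794731 ≈ -3.1760e-5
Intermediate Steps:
F(C) = -C + 29/C
c = -1794731/57 (c = -31543 + (-1*(-57) + 29/(-57)) = -31543 + (57 + 29*(-1/57)) = -31543 + (57 - 29/57) = -31543 + 3220/57 = -1794731/57 ≈ -31487.)
1/c = 1/(-1794731/57) = -57/1794731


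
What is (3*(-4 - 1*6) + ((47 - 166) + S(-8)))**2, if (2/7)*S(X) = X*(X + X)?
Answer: 89401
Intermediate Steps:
S(X) = 7*X**2 (S(X) = 7*(X*(X + X))/2 = 7*(X*(2*X))/2 = 7*(2*X**2)/2 = 7*X**2)
(3*(-4 - 1*6) + ((47 - 166) + S(-8)))**2 = (3*(-4 - 1*6) + ((47 - 166) + 7*(-8)**2))**2 = (3*(-4 - 6) + (-119 + 7*64))**2 = (3*(-10) + (-119 + 448))**2 = (-30 + 329)**2 = 299**2 = 89401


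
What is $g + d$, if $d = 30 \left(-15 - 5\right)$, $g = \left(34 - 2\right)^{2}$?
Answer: $424$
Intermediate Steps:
$g = 1024$ ($g = 32^{2} = 1024$)
$d = -600$ ($d = 30 \left(-20\right) = -600$)
$g + d = 1024 - 600 = 424$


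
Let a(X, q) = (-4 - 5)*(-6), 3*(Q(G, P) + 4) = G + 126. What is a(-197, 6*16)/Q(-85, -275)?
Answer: 162/29 ≈ 5.5862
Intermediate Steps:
Q(G, P) = 38 + G/3 (Q(G, P) = -4 + (G + 126)/3 = -4 + (126 + G)/3 = -4 + (42 + G/3) = 38 + G/3)
a(X, q) = 54 (a(X, q) = -9*(-6) = 54)
a(-197, 6*16)/Q(-85, -275) = 54/(38 + (1/3)*(-85)) = 54/(38 - 85/3) = 54/(29/3) = 54*(3/29) = 162/29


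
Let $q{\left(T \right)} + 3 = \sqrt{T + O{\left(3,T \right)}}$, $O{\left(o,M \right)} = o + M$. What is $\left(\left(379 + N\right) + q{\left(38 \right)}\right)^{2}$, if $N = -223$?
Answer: $\left(153 + \sqrt{79}\right)^{2} \approx 26208.0$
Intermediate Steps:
$O{\left(o,M \right)} = M + o$
$q{\left(T \right)} = -3 + \sqrt{3 + 2 T}$ ($q{\left(T \right)} = -3 + \sqrt{T + \left(T + 3\right)} = -3 + \sqrt{T + \left(3 + T\right)} = -3 + \sqrt{3 + 2 T}$)
$\left(\left(379 + N\right) + q{\left(38 \right)}\right)^{2} = \left(\left(379 - 223\right) - \left(3 - \sqrt{3 + 2 \cdot 38}\right)\right)^{2} = \left(156 - \left(3 - \sqrt{3 + 76}\right)\right)^{2} = \left(156 - \left(3 - \sqrt{79}\right)\right)^{2} = \left(153 + \sqrt{79}\right)^{2}$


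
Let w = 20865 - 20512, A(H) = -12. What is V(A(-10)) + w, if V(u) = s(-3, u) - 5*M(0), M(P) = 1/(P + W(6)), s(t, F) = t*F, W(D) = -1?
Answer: 394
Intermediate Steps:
s(t, F) = F*t
M(P) = 1/(-1 + P) (M(P) = 1/(P - 1) = 1/(-1 + P))
V(u) = 5 - 3*u (V(u) = u*(-3) - 5/(-1 + 0) = -3*u - 5/(-1) = -3*u - 5*(-1) = -3*u + 5 = 5 - 3*u)
w = 353
V(A(-10)) + w = (5 - 3*(-12)) + 353 = (5 + 36) + 353 = 41 + 353 = 394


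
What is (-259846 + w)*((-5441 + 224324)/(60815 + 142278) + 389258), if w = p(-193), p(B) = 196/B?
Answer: -360425957761622518/3563359 ≈ -1.0115e+11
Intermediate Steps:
w = -196/193 (w = 196/(-193) = 196*(-1/193) = -196/193 ≈ -1.0155)
(-259846 + w)*((-5441 + 224324)/(60815 + 142278) + 389258) = (-259846 - 196/193)*((-5441 + 224324)/(60815 + 142278) + 389258) = -50150474*(218883/203093 + 389258)/193 = -50150474/193*79055793877/203093 = -360425957761622518/3563359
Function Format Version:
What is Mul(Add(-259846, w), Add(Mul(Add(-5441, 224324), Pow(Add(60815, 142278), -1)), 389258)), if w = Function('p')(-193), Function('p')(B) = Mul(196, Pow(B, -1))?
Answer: Rational(-360425957761622518, 3563359) ≈ -1.0115e+11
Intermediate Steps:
w = Rational(-196, 193) (w = Mul(196, Pow(-193, -1)) = Mul(196, Rational(-1, 193)) = Rational(-196, 193) ≈ -1.0155)
Mul(Add(-259846, w), Add(Mul(Add(-5441, 224324), Pow(Add(60815, 142278), -1)), 389258)) = Mul(Add(-259846, Rational(-196, 193)), Add(Mul(Add(-5441, 224324), Pow(Add(60815, 142278), -1)), 389258)) = Mul(Rational(-50150474, 193), Add(Mul(218883, Pow(203093, -1)), 389258)) = Mul(Rational(-50150474, 193), Add(Mul(218883, Rational(1, 203093)), 389258)) = Mul(Rational(-50150474, 193), Add(Rational(218883, 203093), 389258)) = Mul(Rational(-50150474, 193), Rational(79055793877, 203093)) = Rational(-360425957761622518, 3563359)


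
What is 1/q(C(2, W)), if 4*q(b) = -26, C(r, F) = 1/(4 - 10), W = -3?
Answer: -2/13 ≈ -0.15385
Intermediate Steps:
C(r, F) = -1/6 (C(r, F) = 1/(-6) = -1/6)
q(b) = -13/2 (q(b) = (1/4)*(-26) = -13/2)
1/q(C(2, W)) = 1/(-13/2) = -2/13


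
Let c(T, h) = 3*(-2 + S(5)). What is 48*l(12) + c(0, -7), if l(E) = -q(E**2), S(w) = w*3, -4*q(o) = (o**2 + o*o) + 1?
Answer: 497715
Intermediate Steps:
q(o) = -1/4 - o**2/2 (q(o) = -((o**2 + o*o) + 1)/4 = -((o**2 + o**2) + 1)/4 = -(2*o**2 + 1)/4 = -(1 + 2*o**2)/4 = -1/4 - o**2/2)
S(w) = 3*w
c(T, h) = 39 (c(T, h) = 3*(-2 + 3*5) = 3*(-2 + 15) = 3*13 = 39)
l(E) = 1/4 + E**4/2 (l(E) = -(-1/4 - E**4/2) = 1/4 + E**4/2)
48*l(12) + c(0, -7) = 48*(1/4 + (1/2)*12**4) + 39 = 48*(1/4 + (1/2)*20736) + 39 = 48*(1/4 + 10368) + 39 = 48*(41473/4) + 39 = 497676 + 39 = 497715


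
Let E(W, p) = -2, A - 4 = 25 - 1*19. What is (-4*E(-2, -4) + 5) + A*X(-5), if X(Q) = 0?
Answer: 13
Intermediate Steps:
A = 10 (A = 4 + (25 - 1*19) = 4 + (25 - 19) = 4 + 6 = 10)
(-4*E(-2, -4) + 5) + A*X(-5) = (-4*(-2) + 5) + 10*0 = (8 + 5) + 0 = 13 + 0 = 13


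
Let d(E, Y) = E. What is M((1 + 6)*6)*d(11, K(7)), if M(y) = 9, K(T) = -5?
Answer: 99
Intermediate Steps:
M((1 + 6)*6)*d(11, K(7)) = 9*11 = 99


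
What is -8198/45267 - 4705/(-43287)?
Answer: -47295197/653157543 ≈ -0.072410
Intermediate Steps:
-8198/45267 - 4705/(-43287) = -8198*1/45267 - 4705*(-1/43287) = -8198/45267 + 4705/43287 = -47295197/653157543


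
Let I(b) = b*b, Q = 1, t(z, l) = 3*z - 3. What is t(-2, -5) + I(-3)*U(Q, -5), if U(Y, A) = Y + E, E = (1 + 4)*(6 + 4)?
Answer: 450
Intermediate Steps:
t(z, l) = -3 + 3*z
E = 50 (E = 5*10 = 50)
I(b) = b²
U(Y, A) = 50 + Y (U(Y, A) = Y + 50 = 50 + Y)
t(-2, -5) + I(-3)*U(Q, -5) = (-3 + 3*(-2)) + (-3)²*(50 + 1) = (-3 - 6) + 9*51 = -9 + 459 = 450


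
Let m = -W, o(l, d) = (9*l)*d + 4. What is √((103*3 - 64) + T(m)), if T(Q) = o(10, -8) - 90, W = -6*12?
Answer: I*√561 ≈ 23.685*I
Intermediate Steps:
o(l, d) = 4 + 9*d*l (o(l, d) = 9*d*l + 4 = 4 + 9*d*l)
W = -72
m = 72 (m = -1*(-72) = 72)
T(Q) = -806 (T(Q) = (4 + 9*(-8)*10) - 90 = (4 - 720) - 90 = -716 - 90 = -806)
√((103*3 - 64) + T(m)) = √((103*3 - 64) - 806) = √((309 - 64) - 806) = √(245 - 806) = √(-561) = I*√561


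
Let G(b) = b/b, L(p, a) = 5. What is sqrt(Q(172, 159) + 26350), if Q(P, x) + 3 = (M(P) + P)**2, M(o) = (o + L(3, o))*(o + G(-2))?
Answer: 2*sqrt(237058799) ≈ 30793.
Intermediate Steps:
G(b) = 1
M(o) = (1 + o)*(5 + o) (M(o) = (o + 5)*(o + 1) = (5 + o)*(1 + o) = (1 + o)*(5 + o))
Q(P, x) = -3 + (5 + P**2 + 7*P)**2 (Q(P, x) = -3 + ((5 + P**2 + 6*P) + P)**2 = -3 + (5 + P**2 + 7*P)**2)
sqrt(Q(172, 159) + 26350) = sqrt((-3 + (5 + 172**2 + 7*172)**2) + 26350) = sqrt((-3 + (5 + 29584 + 1204)**2) + 26350) = sqrt((-3 + 30793**2) + 26350) = sqrt((-3 + 948208849) + 26350) = sqrt(948208846 + 26350) = sqrt(948235196) = 2*sqrt(237058799)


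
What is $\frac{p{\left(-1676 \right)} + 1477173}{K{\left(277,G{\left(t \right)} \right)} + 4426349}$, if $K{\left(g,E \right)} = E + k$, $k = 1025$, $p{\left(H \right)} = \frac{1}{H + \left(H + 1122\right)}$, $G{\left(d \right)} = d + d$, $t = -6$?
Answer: $\frac{3294095789}{9873017260} \approx 0.33365$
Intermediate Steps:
$G{\left(d \right)} = 2 d$
$p{\left(H \right)} = \frac{1}{1122 + 2 H}$ ($p{\left(H \right)} = \frac{1}{H + \left(1122 + H\right)} = \frac{1}{1122 + 2 H}$)
$K{\left(g,E \right)} = 1025 + E$ ($K{\left(g,E \right)} = E + 1025 = 1025 + E$)
$\frac{p{\left(-1676 \right)} + 1477173}{K{\left(277,G{\left(t \right)} \right)} + 4426349} = \frac{\frac{1}{2 \left(561 - 1676\right)} + 1477173}{\left(1025 + 2 \left(-6\right)\right) + 4426349} = \frac{\frac{1}{2 \left(-1115\right)} + 1477173}{\left(1025 - 12\right) + 4426349} = \frac{\frac{1}{2} \left(- \frac{1}{1115}\right) + 1477173}{1013 + 4426349} = \frac{- \frac{1}{2230} + 1477173}{4427362} = \frac{3294095789}{2230} \cdot \frac{1}{4427362} = \frac{3294095789}{9873017260}$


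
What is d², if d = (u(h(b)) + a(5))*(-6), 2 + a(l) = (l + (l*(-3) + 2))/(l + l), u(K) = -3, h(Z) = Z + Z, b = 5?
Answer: 30276/25 ≈ 1211.0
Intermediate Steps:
h(Z) = 2*Z
a(l) = -2 + (2 - 2*l)/(2*l) (a(l) = -2 + (l + (l*(-3) + 2))/(l + l) = -2 + (l + (-3*l + 2))/((2*l)) = -2 + (l + (2 - 3*l))*(1/(2*l)) = -2 + (2 - 2*l)*(1/(2*l)) = -2 + (2 - 2*l)/(2*l))
d = 174/5 (d = (-3 + (-3 + 1/5))*(-6) = (-3 + (-3 + ⅕))*(-6) = (-3 - 14/5)*(-6) = -29/5*(-6) = 174/5 ≈ 34.800)
d² = (174/5)² = 30276/25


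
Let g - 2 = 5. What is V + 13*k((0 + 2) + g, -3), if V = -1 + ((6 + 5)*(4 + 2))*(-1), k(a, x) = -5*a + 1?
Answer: -639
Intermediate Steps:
g = 7 (g = 2 + 5 = 7)
k(a, x) = 1 - 5*a
V = -67 (V = -1 + (11*6)*(-1) = -1 + 66*(-1) = -1 - 66 = -67)
V + 13*k((0 + 2) + g, -3) = -67 + 13*(1 - 5*((0 + 2) + 7)) = -67 + 13*(1 - 5*(2 + 7)) = -67 + 13*(1 - 5*9) = -67 + 13*(1 - 45) = -67 + 13*(-44) = -67 - 572 = -639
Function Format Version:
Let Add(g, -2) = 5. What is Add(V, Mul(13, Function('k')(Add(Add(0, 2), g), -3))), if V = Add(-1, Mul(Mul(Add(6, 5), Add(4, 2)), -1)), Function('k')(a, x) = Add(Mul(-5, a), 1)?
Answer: -639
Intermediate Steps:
g = 7 (g = Add(2, 5) = 7)
Function('k')(a, x) = Add(1, Mul(-5, a))
V = -67 (V = Add(-1, Mul(Mul(11, 6), -1)) = Add(-1, Mul(66, -1)) = Add(-1, -66) = -67)
Add(V, Mul(13, Function('k')(Add(Add(0, 2), g), -3))) = Add(-67, Mul(13, Add(1, Mul(-5, Add(Add(0, 2), 7))))) = Add(-67, Mul(13, Add(1, Mul(-5, Add(2, 7))))) = Add(-67, Mul(13, Add(1, Mul(-5, 9)))) = Add(-67, Mul(13, Add(1, -45))) = Add(-67, Mul(13, -44)) = Add(-67, -572) = -639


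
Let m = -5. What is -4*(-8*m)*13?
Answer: -2080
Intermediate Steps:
-4*(-8*m)*13 = -4*(-8*(-5))*13 = -160*13 = -4*520 = -2080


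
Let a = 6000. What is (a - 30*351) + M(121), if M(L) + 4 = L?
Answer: -4413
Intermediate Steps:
M(L) = -4 + L
(a - 30*351) + M(121) = (6000 - 30*351) + (-4 + 121) = (6000 - 10530) + 117 = -4530 + 117 = -4413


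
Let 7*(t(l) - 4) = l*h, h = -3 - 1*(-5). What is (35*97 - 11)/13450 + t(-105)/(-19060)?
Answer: 3242437/12817850 ≈ 0.25296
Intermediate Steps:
h = 2 (h = -3 + 5 = 2)
t(l) = 4 + 2*l/7 (t(l) = 4 + (l*2)/7 = 4 + (2*l)/7 = 4 + 2*l/7)
(35*97 - 11)/13450 + t(-105)/(-19060) = (35*97 - 11)/13450 + (4 + (2/7)*(-105))/(-19060) = (3395 - 11)*(1/13450) + (4 - 30)*(-1/19060) = 3384*(1/13450) - 26*(-1/19060) = 1692/6725 + 13/9530 = 3242437/12817850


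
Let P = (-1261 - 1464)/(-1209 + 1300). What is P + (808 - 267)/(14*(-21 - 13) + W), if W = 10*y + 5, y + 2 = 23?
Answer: -760456/23751 ≈ -32.018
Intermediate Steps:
y = 21 (y = -2 + 23 = 21)
W = 215 (W = 10*21 + 5 = 210 + 5 = 215)
P = -2725/91 ≈ -29.945
P + (808 - 267)/(14*(-21 - 13) + W) = -2725/91 + (808 - 267)/(14*(-21 - 13) + 215) = -2725/91 + 541/(14*(-34) + 215) = -2725/91 + 541/(-476 + 215) = -2725/91 + 541/(-261) = -2725/91 + 541*(-1/261) = -2725/91 - 541/261 = -760456/23751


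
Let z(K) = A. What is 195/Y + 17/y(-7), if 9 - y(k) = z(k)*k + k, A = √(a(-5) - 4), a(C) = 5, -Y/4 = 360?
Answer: 1333/2208 ≈ 0.60371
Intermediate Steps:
Y = -1440 (Y = -4*360 = -1440)
A = 1 (A = √(5 - 4) = √1 = 1)
z(K) = 1
y(k) = 9 - 2*k (y(k) = 9 - (1*k + k) = 9 - (k + k) = 9 - 2*k)
195/Y + 17/y(-7) = 195/(-1440) + 17/(9 - 2*(-7)) = 195*(-1/1440) + 17/(9 + 14) = -13/96 + 17/23 = 1333/2208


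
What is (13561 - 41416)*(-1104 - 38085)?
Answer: 1091609595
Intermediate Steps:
(13561 - 41416)*(-1104 - 38085) = -27855*(-39189) = 1091609595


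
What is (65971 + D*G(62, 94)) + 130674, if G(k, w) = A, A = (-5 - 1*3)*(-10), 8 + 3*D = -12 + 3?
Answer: 588575/3 ≈ 1.9619e+5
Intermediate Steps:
D = -17/3 (D = -8/3 + (-12 + 3)/3 = -8/3 + (1/3)*(-9) = -8/3 - 3 = -17/3 ≈ -5.6667)
A = 80 (A = (-5 - 3)*(-10) = -8*(-10) = 80)
G(k, w) = 80
(65971 + D*G(62, 94)) + 130674 = (65971 - 17/3*80) + 130674 = (65971 - 1360/3) + 130674 = 196553/3 + 130674 = 588575/3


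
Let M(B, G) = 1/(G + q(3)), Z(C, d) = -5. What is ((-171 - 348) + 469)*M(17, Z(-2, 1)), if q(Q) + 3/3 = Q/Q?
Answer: 10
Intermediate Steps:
q(Q) = 0 (q(Q) = -1 + Q/Q = -1 + 1 = 0)
M(B, G) = 1/G (M(B, G) = 1/(G + 0) = 1/G)
((-171 - 348) + 469)*M(17, Z(-2, 1)) = ((-171 - 348) + 469)/(-5) = (-519 + 469)*(-⅕) = -50*(-⅕) = 10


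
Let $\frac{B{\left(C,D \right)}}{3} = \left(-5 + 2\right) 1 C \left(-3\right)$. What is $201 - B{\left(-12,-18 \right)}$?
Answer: $525$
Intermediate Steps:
$B{\left(C,D \right)} = 27 C$ ($B{\left(C,D \right)} = 3 \left(-5 + 2\right) 1 C \left(-3\right) = 3 \left(- 3 \cdot 1 \left(- 3 C\right)\right) = 3 \left(- 3 \left(- 3 C\right)\right) = 3 \cdot 9 C = 27 C$)
$201 - B{\left(-12,-18 \right)} = 201 - 27 \left(-12\right) = 201 - -324 = 201 + 324 = 525$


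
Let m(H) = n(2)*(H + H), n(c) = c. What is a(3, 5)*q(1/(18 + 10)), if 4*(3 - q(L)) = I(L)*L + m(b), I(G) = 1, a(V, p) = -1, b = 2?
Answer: -111/112 ≈ -0.99107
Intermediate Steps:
m(H) = 4*H (m(H) = 2*(H + H) = 2*(2*H) = 4*H)
q(L) = 1 - L/4 (q(L) = 3 - (1*L + 4*2)/4 = 3 - (L + 8)/4 = 3 - (8 + L)/4 = 3 + (-2 - L/4) = 1 - L/4)
a(3, 5)*q(1/(18 + 10)) = -(1 - 1/(4*(18 + 10))) = -(1 - ¼/28) = -(1 - ¼*1/28) = -(1 - 1/112) = -1*111/112 = -111/112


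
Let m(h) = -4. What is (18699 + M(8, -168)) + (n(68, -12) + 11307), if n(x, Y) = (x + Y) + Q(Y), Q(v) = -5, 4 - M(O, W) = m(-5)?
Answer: 30065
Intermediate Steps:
M(O, W) = 8 (M(O, W) = 4 - 1*(-4) = 4 + 4 = 8)
n(x, Y) = -5 + Y + x (n(x, Y) = (x + Y) - 5 = (Y + x) - 5 = -5 + Y + x)
(18699 + M(8, -168)) + (n(68, -12) + 11307) = (18699 + 8) + ((-5 - 12 + 68) + 11307) = 18707 + (51 + 11307) = 18707 + 11358 = 30065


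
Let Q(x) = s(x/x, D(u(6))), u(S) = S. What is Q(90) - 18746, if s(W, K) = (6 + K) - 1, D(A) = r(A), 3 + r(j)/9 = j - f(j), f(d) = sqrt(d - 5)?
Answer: -18723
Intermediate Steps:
f(d) = sqrt(-5 + d)
r(j) = -27 - 9*sqrt(-5 + j) + 9*j (r(j) = -27 + 9*(j - sqrt(-5 + j)) = -27 + (-9*sqrt(-5 + j) + 9*j) = -27 - 9*sqrt(-5 + j) + 9*j)
D(A) = -27 - 9*sqrt(-5 + A) + 9*A
s(W, K) = 5 + K
Q(x) = 23 (Q(x) = 5 + (-27 - 9*sqrt(-5 + 6) + 9*6) = 5 + (-27 - 9*sqrt(1) + 54) = 5 + (-27 - 9*1 + 54) = 5 + (-27 - 9 + 54) = 5 + 18 = 23)
Q(90) - 18746 = 23 - 18746 = -18723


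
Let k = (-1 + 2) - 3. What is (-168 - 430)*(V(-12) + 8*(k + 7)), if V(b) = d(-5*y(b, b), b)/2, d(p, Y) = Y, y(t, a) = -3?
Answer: -20332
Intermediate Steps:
k = -2 (k = 1 - 3 = -2)
V(b) = b/2
(-168 - 430)*(V(-12) + 8*(k + 7)) = (-168 - 430)*((½)*(-12) + 8*(-2 + 7)) = -598*(-6 + 8*5) = -598*(-6 + 40) = -598*34 = -20332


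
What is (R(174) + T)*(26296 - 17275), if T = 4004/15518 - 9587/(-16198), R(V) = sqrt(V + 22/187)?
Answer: 963568453509/125680282 + 36084*sqrt(3145)/17 ≈ 1.2670e+5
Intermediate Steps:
R(V) = sqrt(2/17 + V) (R(V) = sqrt(V + 22*(1/187)) = sqrt(V + 2/17) = sqrt(2/17 + V))
T = 106813929/125680282 (T = 4004*(1/15518) - 9587*(-1/16198) = 2002/7759 + 9587/16198 = 106813929/125680282 ≈ 0.84989)
(R(174) + T)*(26296 - 17275) = (sqrt(34 + 289*174)/17 + 106813929/125680282)*(26296 - 17275) = (sqrt(34 + 50286)/17 + 106813929/125680282)*9021 = (sqrt(50320)/17 + 106813929/125680282)*9021 = ((4*sqrt(3145))/17 + 106813929/125680282)*9021 = (4*sqrt(3145)/17 + 106813929/125680282)*9021 = (106813929/125680282 + 4*sqrt(3145)/17)*9021 = 963568453509/125680282 + 36084*sqrt(3145)/17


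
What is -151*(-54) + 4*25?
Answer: 8254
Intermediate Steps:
-151*(-54) + 4*25 = 8154 + 100 = 8254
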